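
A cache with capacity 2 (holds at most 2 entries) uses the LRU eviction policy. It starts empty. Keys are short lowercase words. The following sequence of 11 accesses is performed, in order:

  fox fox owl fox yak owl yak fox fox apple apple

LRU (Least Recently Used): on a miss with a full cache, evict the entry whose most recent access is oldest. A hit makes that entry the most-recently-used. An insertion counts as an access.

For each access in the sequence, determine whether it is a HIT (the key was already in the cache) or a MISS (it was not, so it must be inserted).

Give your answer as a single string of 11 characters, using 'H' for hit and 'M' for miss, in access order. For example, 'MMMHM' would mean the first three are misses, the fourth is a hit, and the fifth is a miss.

Answer: MHMHMMHMHMH

Derivation:
LRU simulation (capacity=2):
  1. access fox: MISS. Cache (LRU->MRU): [fox]
  2. access fox: HIT. Cache (LRU->MRU): [fox]
  3. access owl: MISS. Cache (LRU->MRU): [fox owl]
  4. access fox: HIT. Cache (LRU->MRU): [owl fox]
  5. access yak: MISS, evict owl. Cache (LRU->MRU): [fox yak]
  6. access owl: MISS, evict fox. Cache (LRU->MRU): [yak owl]
  7. access yak: HIT. Cache (LRU->MRU): [owl yak]
  8. access fox: MISS, evict owl. Cache (LRU->MRU): [yak fox]
  9. access fox: HIT. Cache (LRU->MRU): [yak fox]
  10. access apple: MISS, evict yak. Cache (LRU->MRU): [fox apple]
  11. access apple: HIT. Cache (LRU->MRU): [fox apple]
Total: 5 hits, 6 misses, 4 evictions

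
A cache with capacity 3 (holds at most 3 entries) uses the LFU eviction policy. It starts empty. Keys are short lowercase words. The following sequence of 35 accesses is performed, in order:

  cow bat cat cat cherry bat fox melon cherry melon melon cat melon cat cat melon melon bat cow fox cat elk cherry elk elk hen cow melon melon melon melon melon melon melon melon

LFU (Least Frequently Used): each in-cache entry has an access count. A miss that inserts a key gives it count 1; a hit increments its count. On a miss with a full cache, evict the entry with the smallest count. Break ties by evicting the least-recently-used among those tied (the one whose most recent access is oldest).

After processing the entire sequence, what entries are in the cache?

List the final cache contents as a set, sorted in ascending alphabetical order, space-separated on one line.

Answer: cat cow melon

Derivation:
LFU simulation (capacity=3):
  1. access cow: MISS. Cache: [cow(c=1)]
  2. access bat: MISS. Cache: [cow(c=1) bat(c=1)]
  3. access cat: MISS. Cache: [cow(c=1) bat(c=1) cat(c=1)]
  4. access cat: HIT, count now 2. Cache: [cow(c=1) bat(c=1) cat(c=2)]
  5. access cherry: MISS, evict cow(c=1). Cache: [bat(c=1) cherry(c=1) cat(c=2)]
  6. access bat: HIT, count now 2. Cache: [cherry(c=1) cat(c=2) bat(c=2)]
  7. access fox: MISS, evict cherry(c=1). Cache: [fox(c=1) cat(c=2) bat(c=2)]
  8. access melon: MISS, evict fox(c=1). Cache: [melon(c=1) cat(c=2) bat(c=2)]
  9. access cherry: MISS, evict melon(c=1). Cache: [cherry(c=1) cat(c=2) bat(c=2)]
  10. access melon: MISS, evict cherry(c=1). Cache: [melon(c=1) cat(c=2) bat(c=2)]
  11. access melon: HIT, count now 2. Cache: [cat(c=2) bat(c=2) melon(c=2)]
  12. access cat: HIT, count now 3. Cache: [bat(c=2) melon(c=2) cat(c=3)]
  13. access melon: HIT, count now 3. Cache: [bat(c=2) cat(c=3) melon(c=3)]
  14. access cat: HIT, count now 4. Cache: [bat(c=2) melon(c=3) cat(c=4)]
  15. access cat: HIT, count now 5. Cache: [bat(c=2) melon(c=3) cat(c=5)]
  16. access melon: HIT, count now 4. Cache: [bat(c=2) melon(c=4) cat(c=5)]
  17. access melon: HIT, count now 5. Cache: [bat(c=2) cat(c=5) melon(c=5)]
  18. access bat: HIT, count now 3. Cache: [bat(c=3) cat(c=5) melon(c=5)]
  19. access cow: MISS, evict bat(c=3). Cache: [cow(c=1) cat(c=5) melon(c=5)]
  20. access fox: MISS, evict cow(c=1). Cache: [fox(c=1) cat(c=5) melon(c=5)]
  21. access cat: HIT, count now 6. Cache: [fox(c=1) melon(c=5) cat(c=6)]
  22. access elk: MISS, evict fox(c=1). Cache: [elk(c=1) melon(c=5) cat(c=6)]
  23. access cherry: MISS, evict elk(c=1). Cache: [cherry(c=1) melon(c=5) cat(c=6)]
  24. access elk: MISS, evict cherry(c=1). Cache: [elk(c=1) melon(c=5) cat(c=6)]
  25. access elk: HIT, count now 2. Cache: [elk(c=2) melon(c=5) cat(c=6)]
  26. access hen: MISS, evict elk(c=2). Cache: [hen(c=1) melon(c=5) cat(c=6)]
  27. access cow: MISS, evict hen(c=1). Cache: [cow(c=1) melon(c=5) cat(c=6)]
  28. access melon: HIT, count now 6. Cache: [cow(c=1) cat(c=6) melon(c=6)]
  29. access melon: HIT, count now 7. Cache: [cow(c=1) cat(c=6) melon(c=7)]
  30. access melon: HIT, count now 8. Cache: [cow(c=1) cat(c=6) melon(c=8)]
  31. access melon: HIT, count now 9. Cache: [cow(c=1) cat(c=6) melon(c=9)]
  32. access melon: HIT, count now 10. Cache: [cow(c=1) cat(c=6) melon(c=10)]
  33. access melon: HIT, count now 11. Cache: [cow(c=1) cat(c=6) melon(c=11)]
  34. access melon: HIT, count now 12. Cache: [cow(c=1) cat(c=6) melon(c=12)]
  35. access melon: HIT, count now 13. Cache: [cow(c=1) cat(c=6) melon(c=13)]
Total: 20 hits, 15 misses, 12 evictions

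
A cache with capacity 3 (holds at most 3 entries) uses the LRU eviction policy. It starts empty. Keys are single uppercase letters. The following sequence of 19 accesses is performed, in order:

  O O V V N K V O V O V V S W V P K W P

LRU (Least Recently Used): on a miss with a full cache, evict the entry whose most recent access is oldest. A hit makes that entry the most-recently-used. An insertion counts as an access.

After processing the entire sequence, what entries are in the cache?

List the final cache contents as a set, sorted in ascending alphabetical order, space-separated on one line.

LRU simulation (capacity=3):
  1. access O: MISS. Cache (LRU->MRU): [O]
  2. access O: HIT. Cache (LRU->MRU): [O]
  3. access V: MISS. Cache (LRU->MRU): [O V]
  4. access V: HIT. Cache (LRU->MRU): [O V]
  5. access N: MISS. Cache (LRU->MRU): [O V N]
  6. access K: MISS, evict O. Cache (LRU->MRU): [V N K]
  7. access V: HIT. Cache (LRU->MRU): [N K V]
  8. access O: MISS, evict N. Cache (LRU->MRU): [K V O]
  9. access V: HIT. Cache (LRU->MRU): [K O V]
  10. access O: HIT. Cache (LRU->MRU): [K V O]
  11. access V: HIT. Cache (LRU->MRU): [K O V]
  12. access V: HIT. Cache (LRU->MRU): [K O V]
  13. access S: MISS, evict K. Cache (LRU->MRU): [O V S]
  14. access W: MISS, evict O. Cache (LRU->MRU): [V S W]
  15. access V: HIT. Cache (LRU->MRU): [S W V]
  16. access P: MISS, evict S. Cache (LRU->MRU): [W V P]
  17. access K: MISS, evict W. Cache (LRU->MRU): [V P K]
  18. access W: MISS, evict V. Cache (LRU->MRU): [P K W]
  19. access P: HIT. Cache (LRU->MRU): [K W P]
Total: 9 hits, 10 misses, 7 evictions

Answer: K P W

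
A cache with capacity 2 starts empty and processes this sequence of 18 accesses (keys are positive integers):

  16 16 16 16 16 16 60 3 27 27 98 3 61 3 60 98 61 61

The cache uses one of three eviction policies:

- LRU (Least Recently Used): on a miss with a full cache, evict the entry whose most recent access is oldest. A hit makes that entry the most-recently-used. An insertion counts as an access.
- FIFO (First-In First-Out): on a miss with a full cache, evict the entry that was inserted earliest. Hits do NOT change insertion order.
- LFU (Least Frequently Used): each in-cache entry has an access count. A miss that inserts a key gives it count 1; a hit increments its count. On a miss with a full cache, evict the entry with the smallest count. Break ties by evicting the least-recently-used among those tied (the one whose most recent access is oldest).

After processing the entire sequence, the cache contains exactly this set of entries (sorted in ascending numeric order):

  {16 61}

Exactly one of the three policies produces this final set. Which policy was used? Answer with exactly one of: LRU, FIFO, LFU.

Answer: LFU

Derivation:
Simulating under each policy and comparing final sets:
  LRU: final set = {61 98} -> differs
  FIFO: final set = {61 98} -> differs
  LFU: final set = {16 61} -> MATCHES target
Only LFU produces the target set.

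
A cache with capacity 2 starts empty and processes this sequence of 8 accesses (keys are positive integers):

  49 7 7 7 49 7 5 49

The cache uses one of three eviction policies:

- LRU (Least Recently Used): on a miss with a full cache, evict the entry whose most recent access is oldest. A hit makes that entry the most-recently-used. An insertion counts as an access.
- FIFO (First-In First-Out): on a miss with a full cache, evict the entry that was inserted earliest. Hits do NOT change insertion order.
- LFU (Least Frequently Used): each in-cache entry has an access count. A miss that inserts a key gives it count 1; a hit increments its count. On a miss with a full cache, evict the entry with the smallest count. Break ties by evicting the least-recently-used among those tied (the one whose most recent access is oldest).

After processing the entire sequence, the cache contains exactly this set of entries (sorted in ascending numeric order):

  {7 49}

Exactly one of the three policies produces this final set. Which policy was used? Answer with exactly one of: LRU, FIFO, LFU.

Simulating under each policy and comparing final sets:
  LRU: final set = {5 49} -> differs
  FIFO: final set = {5 49} -> differs
  LFU: final set = {7 49} -> MATCHES target
Only LFU produces the target set.

Answer: LFU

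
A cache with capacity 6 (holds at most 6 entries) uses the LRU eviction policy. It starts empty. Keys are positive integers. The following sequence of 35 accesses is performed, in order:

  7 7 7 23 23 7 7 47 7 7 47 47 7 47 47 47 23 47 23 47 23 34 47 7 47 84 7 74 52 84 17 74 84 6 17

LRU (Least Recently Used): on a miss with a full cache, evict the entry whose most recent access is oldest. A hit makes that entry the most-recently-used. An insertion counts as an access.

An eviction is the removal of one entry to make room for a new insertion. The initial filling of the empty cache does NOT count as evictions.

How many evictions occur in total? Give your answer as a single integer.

Answer: 3

Derivation:
LRU simulation (capacity=6):
  1. access 7: MISS. Cache (LRU->MRU): [7]
  2. access 7: HIT. Cache (LRU->MRU): [7]
  3. access 7: HIT. Cache (LRU->MRU): [7]
  4. access 23: MISS. Cache (LRU->MRU): [7 23]
  5. access 23: HIT. Cache (LRU->MRU): [7 23]
  6. access 7: HIT. Cache (LRU->MRU): [23 7]
  7. access 7: HIT. Cache (LRU->MRU): [23 7]
  8. access 47: MISS. Cache (LRU->MRU): [23 7 47]
  9. access 7: HIT. Cache (LRU->MRU): [23 47 7]
  10. access 7: HIT. Cache (LRU->MRU): [23 47 7]
  11. access 47: HIT. Cache (LRU->MRU): [23 7 47]
  12. access 47: HIT. Cache (LRU->MRU): [23 7 47]
  13. access 7: HIT. Cache (LRU->MRU): [23 47 7]
  14. access 47: HIT. Cache (LRU->MRU): [23 7 47]
  15. access 47: HIT. Cache (LRU->MRU): [23 7 47]
  16. access 47: HIT. Cache (LRU->MRU): [23 7 47]
  17. access 23: HIT. Cache (LRU->MRU): [7 47 23]
  18. access 47: HIT. Cache (LRU->MRU): [7 23 47]
  19. access 23: HIT. Cache (LRU->MRU): [7 47 23]
  20. access 47: HIT. Cache (LRU->MRU): [7 23 47]
  21. access 23: HIT. Cache (LRU->MRU): [7 47 23]
  22. access 34: MISS. Cache (LRU->MRU): [7 47 23 34]
  23. access 47: HIT. Cache (LRU->MRU): [7 23 34 47]
  24. access 7: HIT. Cache (LRU->MRU): [23 34 47 7]
  25. access 47: HIT. Cache (LRU->MRU): [23 34 7 47]
  26. access 84: MISS. Cache (LRU->MRU): [23 34 7 47 84]
  27. access 7: HIT. Cache (LRU->MRU): [23 34 47 84 7]
  28. access 74: MISS. Cache (LRU->MRU): [23 34 47 84 7 74]
  29. access 52: MISS, evict 23. Cache (LRU->MRU): [34 47 84 7 74 52]
  30. access 84: HIT. Cache (LRU->MRU): [34 47 7 74 52 84]
  31. access 17: MISS, evict 34. Cache (LRU->MRU): [47 7 74 52 84 17]
  32. access 74: HIT. Cache (LRU->MRU): [47 7 52 84 17 74]
  33. access 84: HIT. Cache (LRU->MRU): [47 7 52 17 74 84]
  34. access 6: MISS, evict 47. Cache (LRU->MRU): [7 52 17 74 84 6]
  35. access 17: HIT. Cache (LRU->MRU): [7 52 74 84 6 17]
Total: 26 hits, 9 misses, 3 evictions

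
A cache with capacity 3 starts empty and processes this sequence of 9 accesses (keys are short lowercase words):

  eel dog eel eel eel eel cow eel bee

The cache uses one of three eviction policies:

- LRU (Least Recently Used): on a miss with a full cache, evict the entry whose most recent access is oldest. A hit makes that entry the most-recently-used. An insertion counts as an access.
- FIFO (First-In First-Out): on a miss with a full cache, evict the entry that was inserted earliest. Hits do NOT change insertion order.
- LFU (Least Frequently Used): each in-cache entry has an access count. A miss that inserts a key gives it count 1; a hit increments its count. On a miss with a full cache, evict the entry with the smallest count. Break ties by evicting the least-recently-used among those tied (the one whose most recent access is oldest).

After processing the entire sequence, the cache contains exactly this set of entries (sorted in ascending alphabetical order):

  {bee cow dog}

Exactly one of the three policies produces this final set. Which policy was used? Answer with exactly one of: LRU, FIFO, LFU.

Answer: FIFO

Derivation:
Simulating under each policy and comparing final sets:
  LRU: final set = {bee cow eel} -> differs
  FIFO: final set = {bee cow dog} -> MATCHES target
  LFU: final set = {bee cow eel} -> differs
Only FIFO produces the target set.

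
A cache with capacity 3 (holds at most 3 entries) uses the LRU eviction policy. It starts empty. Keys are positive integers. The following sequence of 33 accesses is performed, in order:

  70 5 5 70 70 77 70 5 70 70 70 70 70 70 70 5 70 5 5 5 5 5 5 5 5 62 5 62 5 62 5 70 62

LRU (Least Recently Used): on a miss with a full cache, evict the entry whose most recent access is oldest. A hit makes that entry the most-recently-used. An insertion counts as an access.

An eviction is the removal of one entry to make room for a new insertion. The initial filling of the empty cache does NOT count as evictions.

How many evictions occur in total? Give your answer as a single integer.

LRU simulation (capacity=3):
  1. access 70: MISS. Cache (LRU->MRU): [70]
  2. access 5: MISS. Cache (LRU->MRU): [70 5]
  3. access 5: HIT. Cache (LRU->MRU): [70 5]
  4. access 70: HIT. Cache (LRU->MRU): [5 70]
  5. access 70: HIT. Cache (LRU->MRU): [5 70]
  6. access 77: MISS. Cache (LRU->MRU): [5 70 77]
  7. access 70: HIT. Cache (LRU->MRU): [5 77 70]
  8. access 5: HIT. Cache (LRU->MRU): [77 70 5]
  9. access 70: HIT. Cache (LRU->MRU): [77 5 70]
  10. access 70: HIT. Cache (LRU->MRU): [77 5 70]
  11. access 70: HIT. Cache (LRU->MRU): [77 5 70]
  12. access 70: HIT. Cache (LRU->MRU): [77 5 70]
  13. access 70: HIT. Cache (LRU->MRU): [77 5 70]
  14. access 70: HIT. Cache (LRU->MRU): [77 5 70]
  15. access 70: HIT. Cache (LRU->MRU): [77 5 70]
  16. access 5: HIT. Cache (LRU->MRU): [77 70 5]
  17. access 70: HIT. Cache (LRU->MRU): [77 5 70]
  18. access 5: HIT. Cache (LRU->MRU): [77 70 5]
  19. access 5: HIT. Cache (LRU->MRU): [77 70 5]
  20. access 5: HIT. Cache (LRU->MRU): [77 70 5]
  21. access 5: HIT. Cache (LRU->MRU): [77 70 5]
  22. access 5: HIT. Cache (LRU->MRU): [77 70 5]
  23. access 5: HIT. Cache (LRU->MRU): [77 70 5]
  24. access 5: HIT. Cache (LRU->MRU): [77 70 5]
  25. access 5: HIT. Cache (LRU->MRU): [77 70 5]
  26. access 62: MISS, evict 77. Cache (LRU->MRU): [70 5 62]
  27. access 5: HIT. Cache (LRU->MRU): [70 62 5]
  28. access 62: HIT. Cache (LRU->MRU): [70 5 62]
  29. access 5: HIT. Cache (LRU->MRU): [70 62 5]
  30. access 62: HIT. Cache (LRU->MRU): [70 5 62]
  31. access 5: HIT. Cache (LRU->MRU): [70 62 5]
  32. access 70: HIT. Cache (LRU->MRU): [62 5 70]
  33. access 62: HIT. Cache (LRU->MRU): [5 70 62]
Total: 29 hits, 4 misses, 1 evictions

Answer: 1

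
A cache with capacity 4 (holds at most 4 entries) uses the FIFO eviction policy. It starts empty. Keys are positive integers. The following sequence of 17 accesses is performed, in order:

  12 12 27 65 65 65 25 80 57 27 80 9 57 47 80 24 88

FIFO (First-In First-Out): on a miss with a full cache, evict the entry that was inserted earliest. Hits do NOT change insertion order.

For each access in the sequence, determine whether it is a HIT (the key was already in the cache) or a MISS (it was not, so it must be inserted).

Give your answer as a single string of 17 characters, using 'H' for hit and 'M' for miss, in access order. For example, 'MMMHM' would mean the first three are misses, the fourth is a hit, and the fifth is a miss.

Answer: MHMMHHMMMMHMHMMMM

Derivation:
FIFO simulation (capacity=4):
  1. access 12: MISS. Cache (old->new): [12]
  2. access 12: HIT. Cache (old->new): [12]
  3. access 27: MISS. Cache (old->new): [12 27]
  4. access 65: MISS. Cache (old->new): [12 27 65]
  5. access 65: HIT. Cache (old->new): [12 27 65]
  6. access 65: HIT. Cache (old->new): [12 27 65]
  7. access 25: MISS. Cache (old->new): [12 27 65 25]
  8. access 80: MISS, evict 12. Cache (old->new): [27 65 25 80]
  9. access 57: MISS, evict 27. Cache (old->new): [65 25 80 57]
  10. access 27: MISS, evict 65. Cache (old->new): [25 80 57 27]
  11. access 80: HIT. Cache (old->new): [25 80 57 27]
  12. access 9: MISS, evict 25. Cache (old->new): [80 57 27 9]
  13. access 57: HIT. Cache (old->new): [80 57 27 9]
  14. access 47: MISS, evict 80. Cache (old->new): [57 27 9 47]
  15. access 80: MISS, evict 57. Cache (old->new): [27 9 47 80]
  16. access 24: MISS, evict 27. Cache (old->new): [9 47 80 24]
  17. access 88: MISS, evict 9. Cache (old->new): [47 80 24 88]
Total: 5 hits, 12 misses, 8 evictions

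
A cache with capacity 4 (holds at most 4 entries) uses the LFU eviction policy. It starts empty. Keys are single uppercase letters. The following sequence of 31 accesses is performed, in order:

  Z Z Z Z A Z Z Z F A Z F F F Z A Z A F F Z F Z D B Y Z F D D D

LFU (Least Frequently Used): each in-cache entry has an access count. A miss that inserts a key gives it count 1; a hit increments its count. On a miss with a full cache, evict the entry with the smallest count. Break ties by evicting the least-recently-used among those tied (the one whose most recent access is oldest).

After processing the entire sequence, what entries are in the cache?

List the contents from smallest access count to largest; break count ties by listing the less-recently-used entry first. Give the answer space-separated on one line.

LFU simulation (capacity=4):
  1. access Z: MISS. Cache: [Z(c=1)]
  2. access Z: HIT, count now 2. Cache: [Z(c=2)]
  3. access Z: HIT, count now 3. Cache: [Z(c=3)]
  4. access Z: HIT, count now 4. Cache: [Z(c=4)]
  5. access A: MISS. Cache: [A(c=1) Z(c=4)]
  6. access Z: HIT, count now 5. Cache: [A(c=1) Z(c=5)]
  7. access Z: HIT, count now 6. Cache: [A(c=1) Z(c=6)]
  8. access Z: HIT, count now 7. Cache: [A(c=1) Z(c=7)]
  9. access F: MISS. Cache: [A(c=1) F(c=1) Z(c=7)]
  10. access A: HIT, count now 2. Cache: [F(c=1) A(c=2) Z(c=7)]
  11. access Z: HIT, count now 8. Cache: [F(c=1) A(c=2) Z(c=8)]
  12. access F: HIT, count now 2. Cache: [A(c=2) F(c=2) Z(c=8)]
  13. access F: HIT, count now 3. Cache: [A(c=2) F(c=3) Z(c=8)]
  14. access F: HIT, count now 4. Cache: [A(c=2) F(c=4) Z(c=8)]
  15. access Z: HIT, count now 9. Cache: [A(c=2) F(c=4) Z(c=9)]
  16. access A: HIT, count now 3. Cache: [A(c=3) F(c=4) Z(c=9)]
  17. access Z: HIT, count now 10. Cache: [A(c=3) F(c=4) Z(c=10)]
  18. access A: HIT, count now 4. Cache: [F(c=4) A(c=4) Z(c=10)]
  19. access F: HIT, count now 5. Cache: [A(c=4) F(c=5) Z(c=10)]
  20. access F: HIT, count now 6. Cache: [A(c=4) F(c=6) Z(c=10)]
  21. access Z: HIT, count now 11. Cache: [A(c=4) F(c=6) Z(c=11)]
  22. access F: HIT, count now 7. Cache: [A(c=4) F(c=7) Z(c=11)]
  23. access Z: HIT, count now 12. Cache: [A(c=4) F(c=7) Z(c=12)]
  24. access D: MISS. Cache: [D(c=1) A(c=4) F(c=7) Z(c=12)]
  25. access B: MISS, evict D(c=1). Cache: [B(c=1) A(c=4) F(c=7) Z(c=12)]
  26. access Y: MISS, evict B(c=1). Cache: [Y(c=1) A(c=4) F(c=7) Z(c=12)]
  27. access Z: HIT, count now 13. Cache: [Y(c=1) A(c=4) F(c=7) Z(c=13)]
  28. access F: HIT, count now 8. Cache: [Y(c=1) A(c=4) F(c=8) Z(c=13)]
  29. access D: MISS, evict Y(c=1). Cache: [D(c=1) A(c=4) F(c=8) Z(c=13)]
  30. access D: HIT, count now 2. Cache: [D(c=2) A(c=4) F(c=8) Z(c=13)]
  31. access D: HIT, count now 3. Cache: [D(c=3) A(c=4) F(c=8) Z(c=13)]
Total: 24 hits, 7 misses, 3 evictions

Answer: D A F Z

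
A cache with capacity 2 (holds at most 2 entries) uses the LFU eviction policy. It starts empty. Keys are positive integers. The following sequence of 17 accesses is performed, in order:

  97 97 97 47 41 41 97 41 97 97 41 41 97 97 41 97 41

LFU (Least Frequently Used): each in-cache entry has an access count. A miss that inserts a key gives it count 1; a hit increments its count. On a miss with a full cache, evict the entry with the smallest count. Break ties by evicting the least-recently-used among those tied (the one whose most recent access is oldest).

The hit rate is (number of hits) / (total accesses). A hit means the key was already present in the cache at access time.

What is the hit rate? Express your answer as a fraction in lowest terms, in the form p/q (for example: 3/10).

LFU simulation (capacity=2):
  1. access 97: MISS. Cache: [97(c=1)]
  2. access 97: HIT, count now 2. Cache: [97(c=2)]
  3. access 97: HIT, count now 3. Cache: [97(c=3)]
  4. access 47: MISS. Cache: [47(c=1) 97(c=3)]
  5. access 41: MISS, evict 47(c=1). Cache: [41(c=1) 97(c=3)]
  6. access 41: HIT, count now 2. Cache: [41(c=2) 97(c=3)]
  7. access 97: HIT, count now 4. Cache: [41(c=2) 97(c=4)]
  8. access 41: HIT, count now 3. Cache: [41(c=3) 97(c=4)]
  9. access 97: HIT, count now 5. Cache: [41(c=3) 97(c=5)]
  10. access 97: HIT, count now 6. Cache: [41(c=3) 97(c=6)]
  11. access 41: HIT, count now 4. Cache: [41(c=4) 97(c=6)]
  12. access 41: HIT, count now 5. Cache: [41(c=5) 97(c=6)]
  13. access 97: HIT, count now 7. Cache: [41(c=5) 97(c=7)]
  14. access 97: HIT, count now 8. Cache: [41(c=5) 97(c=8)]
  15. access 41: HIT, count now 6. Cache: [41(c=6) 97(c=8)]
  16. access 97: HIT, count now 9. Cache: [41(c=6) 97(c=9)]
  17. access 41: HIT, count now 7. Cache: [41(c=7) 97(c=9)]
Total: 14 hits, 3 misses, 1 evictions

Hit rate = 14/17

Answer: 14/17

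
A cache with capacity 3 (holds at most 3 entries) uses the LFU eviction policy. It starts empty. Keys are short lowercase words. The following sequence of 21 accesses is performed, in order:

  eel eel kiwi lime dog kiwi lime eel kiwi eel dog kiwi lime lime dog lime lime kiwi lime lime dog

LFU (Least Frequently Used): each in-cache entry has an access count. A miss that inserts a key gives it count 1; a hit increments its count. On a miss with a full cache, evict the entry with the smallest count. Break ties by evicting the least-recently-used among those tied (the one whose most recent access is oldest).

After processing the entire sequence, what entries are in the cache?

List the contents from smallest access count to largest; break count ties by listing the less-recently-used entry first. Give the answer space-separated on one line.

LFU simulation (capacity=3):
  1. access eel: MISS. Cache: [eel(c=1)]
  2. access eel: HIT, count now 2. Cache: [eel(c=2)]
  3. access kiwi: MISS. Cache: [kiwi(c=1) eel(c=2)]
  4. access lime: MISS. Cache: [kiwi(c=1) lime(c=1) eel(c=2)]
  5. access dog: MISS, evict kiwi(c=1). Cache: [lime(c=1) dog(c=1) eel(c=2)]
  6. access kiwi: MISS, evict lime(c=1). Cache: [dog(c=1) kiwi(c=1) eel(c=2)]
  7. access lime: MISS, evict dog(c=1). Cache: [kiwi(c=1) lime(c=1) eel(c=2)]
  8. access eel: HIT, count now 3. Cache: [kiwi(c=1) lime(c=1) eel(c=3)]
  9. access kiwi: HIT, count now 2. Cache: [lime(c=1) kiwi(c=2) eel(c=3)]
  10. access eel: HIT, count now 4. Cache: [lime(c=1) kiwi(c=2) eel(c=4)]
  11. access dog: MISS, evict lime(c=1). Cache: [dog(c=1) kiwi(c=2) eel(c=4)]
  12. access kiwi: HIT, count now 3. Cache: [dog(c=1) kiwi(c=3) eel(c=4)]
  13. access lime: MISS, evict dog(c=1). Cache: [lime(c=1) kiwi(c=3) eel(c=4)]
  14. access lime: HIT, count now 2. Cache: [lime(c=2) kiwi(c=3) eel(c=4)]
  15. access dog: MISS, evict lime(c=2). Cache: [dog(c=1) kiwi(c=3) eel(c=4)]
  16. access lime: MISS, evict dog(c=1). Cache: [lime(c=1) kiwi(c=3) eel(c=4)]
  17. access lime: HIT, count now 2. Cache: [lime(c=2) kiwi(c=3) eel(c=4)]
  18. access kiwi: HIT, count now 4. Cache: [lime(c=2) eel(c=4) kiwi(c=4)]
  19. access lime: HIT, count now 3. Cache: [lime(c=3) eel(c=4) kiwi(c=4)]
  20. access lime: HIT, count now 4. Cache: [eel(c=4) kiwi(c=4) lime(c=4)]
  21. access dog: MISS, evict eel(c=4). Cache: [dog(c=1) kiwi(c=4) lime(c=4)]
Total: 10 hits, 11 misses, 8 evictions

Answer: dog kiwi lime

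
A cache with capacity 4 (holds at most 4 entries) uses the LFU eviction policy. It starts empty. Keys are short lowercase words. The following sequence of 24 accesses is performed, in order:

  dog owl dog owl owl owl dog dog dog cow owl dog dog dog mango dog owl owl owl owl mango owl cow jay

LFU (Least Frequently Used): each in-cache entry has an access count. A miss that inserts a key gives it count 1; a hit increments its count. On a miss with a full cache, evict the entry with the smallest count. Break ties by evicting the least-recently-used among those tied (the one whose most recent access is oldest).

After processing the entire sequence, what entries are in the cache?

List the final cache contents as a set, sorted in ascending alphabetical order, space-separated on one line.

Answer: cow dog jay owl

Derivation:
LFU simulation (capacity=4):
  1. access dog: MISS. Cache: [dog(c=1)]
  2. access owl: MISS. Cache: [dog(c=1) owl(c=1)]
  3. access dog: HIT, count now 2. Cache: [owl(c=1) dog(c=2)]
  4. access owl: HIT, count now 2. Cache: [dog(c=2) owl(c=2)]
  5. access owl: HIT, count now 3. Cache: [dog(c=2) owl(c=3)]
  6. access owl: HIT, count now 4. Cache: [dog(c=2) owl(c=4)]
  7. access dog: HIT, count now 3. Cache: [dog(c=3) owl(c=4)]
  8. access dog: HIT, count now 4. Cache: [owl(c=4) dog(c=4)]
  9. access dog: HIT, count now 5. Cache: [owl(c=4) dog(c=5)]
  10. access cow: MISS. Cache: [cow(c=1) owl(c=4) dog(c=5)]
  11. access owl: HIT, count now 5. Cache: [cow(c=1) dog(c=5) owl(c=5)]
  12. access dog: HIT, count now 6. Cache: [cow(c=1) owl(c=5) dog(c=6)]
  13. access dog: HIT, count now 7. Cache: [cow(c=1) owl(c=5) dog(c=7)]
  14. access dog: HIT, count now 8. Cache: [cow(c=1) owl(c=5) dog(c=8)]
  15. access mango: MISS. Cache: [cow(c=1) mango(c=1) owl(c=5) dog(c=8)]
  16. access dog: HIT, count now 9. Cache: [cow(c=1) mango(c=1) owl(c=5) dog(c=9)]
  17. access owl: HIT, count now 6. Cache: [cow(c=1) mango(c=1) owl(c=6) dog(c=9)]
  18. access owl: HIT, count now 7. Cache: [cow(c=1) mango(c=1) owl(c=7) dog(c=9)]
  19. access owl: HIT, count now 8. Cache: [cow(c=1) mango(c=1) owl(c=8) dog(c=9)]
  20. access owl: HIT, count now 9. Cache: [cow(c=1) mango(c=1) dog(c=9) owl(c=9)]
  21. access mango: HIT, count now 2. Cache: [cow(c=1) mango(c=2) dog(c=9) owl(c=9)]
  22. access owl: HIT, count now 10. Cache: [cow(c=1) mango(c=2) dog(c=9) owl(c=10)]
  23. access cow: HIT, count now 2. Cache: [mango(c=2) cow(c=2) dog(c=9) owl(c=10)]
  24. access jay: MISS, evict mango(c=2). Cache: [jay(c=1) cow(c=2) dog(c=9) owl(c=10)]
Total: 19 hits, 5 misses, 1 evictions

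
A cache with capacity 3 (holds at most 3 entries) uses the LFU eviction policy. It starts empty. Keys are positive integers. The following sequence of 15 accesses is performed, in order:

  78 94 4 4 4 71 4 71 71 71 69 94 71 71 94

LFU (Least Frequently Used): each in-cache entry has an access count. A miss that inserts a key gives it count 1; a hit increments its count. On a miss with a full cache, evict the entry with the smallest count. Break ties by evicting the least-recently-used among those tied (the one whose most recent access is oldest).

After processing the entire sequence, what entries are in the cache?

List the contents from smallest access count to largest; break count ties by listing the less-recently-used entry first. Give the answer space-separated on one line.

LFU simulation (capacity=3):
  1. access 78: MISS. Cache: [78(c=1)]
  2. access 94: MISS. Cache: [78(c=1) 94(c=1)]
  3. access 4: MISS. Cache: [78(c=1) 94(c=1) 4(c=1)]
  4. access 4: HIT, count now 2. Cache: [78(c=1) 94(c=1) 4(c=2)]
  5. access 4: HIT, count now 3. Cache: [78(c=1) 94(c=1) 4(c=3)]
  6. access 71: MISS, evict 78(c=1). Cache: [94(c=1) 71(c=1) 4(c=3)]
  7. access 4: HIT, count now 4. Cache: [94(c=1) 71(c=1) 4(c=4)]
  8. access 71: HIT, count now 2. Cache: [94(c=1) 71(c=2) 4(c=4)]
  9. access 71: HIT, count now 3. Cache: [94(c=1) 71(c=3) 4(c=4)]
  10. access 71: HIT, count now 4. Cache: [94(c=1) 4(c=4) 71(c=4)]
  11. access 69: MISS, evict 94(c=1). Cache: [69(c=1) 4(c=4) 71(c=4)]
  12. access 94: MISS, evict 69(c=1). Cache: [94(c=1) 4(c=4) 71(c=4)]
  13. access 71: HIT, count now 5. Cache: [94(c=1) 4(c=4) 71(c=5)]
  14. access 71: HIT, count now 6. Cache: [94(c=1) 4(c=4) 71(c=6)]
  15. access 94: HIT, count now 2. Cache: [94(c=2) 4(c=4) 71(c=6)]
Total: 9 hits, 6 misses, 3 evictions

Answer: 94 4 71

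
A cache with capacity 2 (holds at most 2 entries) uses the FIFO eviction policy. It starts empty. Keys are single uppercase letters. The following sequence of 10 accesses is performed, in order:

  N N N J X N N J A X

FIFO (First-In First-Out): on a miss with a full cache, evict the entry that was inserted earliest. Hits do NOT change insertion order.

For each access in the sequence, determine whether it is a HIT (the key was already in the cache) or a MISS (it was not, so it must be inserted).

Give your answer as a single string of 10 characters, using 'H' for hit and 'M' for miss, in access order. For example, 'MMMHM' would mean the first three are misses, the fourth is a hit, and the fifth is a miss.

Answer: MHHMMMHMMM

Derivation:
FIFO simulation (capacity=2):
  1. access N: MISS. Cache (old->new): [N]
  2. access N: HIT. Cache (old->new): [N]
  3. access N: HIT. Cache (old->new): [N]
  4. access J: MISS. Cache (old->new): [N J]
  5. access X: MISS, evict N. Cache (old->new): [J X]
  6. access N: MISS, evict J. Cache (old->new): [X N]
  7. access N: HIT. Cache (old->new): [X N]
  8. access J: MISS, evict X. Cache (old->new): [N J]
  9. access A: MISS, evict N. Cache (old->new): [J A]
  10. access X: MISS, evict J. Cache (old->new): [A X]
Total: 3 hits, 7 misses, 5 evictions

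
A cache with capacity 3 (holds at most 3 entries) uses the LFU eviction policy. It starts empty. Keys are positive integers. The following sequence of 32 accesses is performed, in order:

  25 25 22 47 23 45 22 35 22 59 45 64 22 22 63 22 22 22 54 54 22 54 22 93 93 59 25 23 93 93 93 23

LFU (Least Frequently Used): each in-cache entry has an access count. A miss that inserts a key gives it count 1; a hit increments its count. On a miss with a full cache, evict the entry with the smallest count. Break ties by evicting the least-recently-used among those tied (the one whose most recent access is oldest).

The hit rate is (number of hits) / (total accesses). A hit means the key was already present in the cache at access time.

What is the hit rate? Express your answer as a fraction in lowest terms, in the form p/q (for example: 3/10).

Answer: 7/16

Derivation:
LFU simulation (capacity=3):
  1. access 25: MISS. Cache: [25(c=1)]
  2. access 25: HIT, count now 2. Cache: [25(c=2)]
  3. access 22: MISS. Cache: [22(c=1) 25(c=2)]
  4. access 47: MISS. Cache: [22(c=1) 47(c=1) 25(c=2)]
  5. access 23: MISS, evict 22(c=1). Cache: [47(c=1) 23(c=1) 25(c=2)]
  6. access 45: MISS, evict 47(c=1). Cache: [23(c=1) 45(c=1) 25(c=2)]
  7. access 22: MISS, evict 23(c=1). Cache: [45(c=1) 22(c=1) 25(c=2)]
  8. access 35: MISS, evict 45(c=1). Cache: [22(c=1) 35(c=1) 25(c=2)]
  9. access 22: HIT, count now 2. Cache: [35(c=1) 25(c=2) 22(c=2)]
  10. access 59: MISS, evict 35(c=1). Cache: [59(c=1) 25(c=2) 22(c=2)]
  11. access 45: MISS, evict 59(c=1). Cache: [45(c=1) 25(c=2) 22(c=2)]
  12. access 64: MISS, evict 45(c=1). Cache: [64(c=1) 25(c=2) 22(c=2)]
  13. access 22: HIT, count now 3. Cache: [64(c=1) 25(c=2) 22(c=3)]
  14. access 22: HIT, count now 4. Cache: [64(c=1) 25(c=2) 22(c=4)]
  15. access 63: MISS, evict 64(c=1). Cache: [63(c=1) 25(c=2) 22(c=4)]
  16. access 22: HIT, count now 5. Cache: [63(c=1) 25(c=2) 22(c=5)]
  17. access 22: HIT, count now 6. Cache: [63(c=1) 25(c=2) 22(c=6)]
  18. access 22: HIT, count now 7. Cache: [63(c=1) 25(c=2) 22(c=7)]
  19. access 54: MISS, evict 63(c=1). Cache: [54(c=1) 25(c=2) 22(c=7)]
  20. access 54: HIT, count now 2. Cache: [25(c=2) 54(c=2) 22(c=7)]
  21. access 22: HIT, count now 8. Cache: [25(c=2) 54(c=2) 22(c=8)]
  22. access 54: HIT, count now 3. Cache: [25(c=2) 54(c=3) 22(c=8)]
  23. access 22: HIT, count now 9. Cache: [25(c=2) 54(c=3) 22(c=9)]
  24. access 93: MISS, evict 25(c=2). Cache: [93(c=1) 54(c=3) 22(c=9)]
  25. access 93: HIT, count now 2. Cache: [93(c=2) 54(c=3) 22(c=9)]
  26. access 59: MISS, evict 93(c=2). Cache: [59(c=1) 54(c=3) 22(c=9)]
  27. access 25: MISS, evict 59(c=1). Cache: [25(c=1) 54(c=3) 22(c=9)]
  28. access 23: MISS, evict 25(c=1). Cache: [23(c=1) 54(c=3) 22(c=9)]
  29. access 93: MISS, evict 23(c=1). Cache: [93(c=1) 54(c=3) 22(c=9)]
  30. access 93: HIT, count now 2. Cache: [93(c=2) 54(c=3) 22(c=9)]
  31. access 93: HIT, count now 3. Cache: [54(c=3) 93(c=3) 22(c=9)]
  32. access 23: MISS, evict 54(c=3). Cache: [23(c=1) 93(c=3) 22(c=9)]
Total: 14 hits, 18 misses, 15 evictions

Hit rate = 14/32 = 7/16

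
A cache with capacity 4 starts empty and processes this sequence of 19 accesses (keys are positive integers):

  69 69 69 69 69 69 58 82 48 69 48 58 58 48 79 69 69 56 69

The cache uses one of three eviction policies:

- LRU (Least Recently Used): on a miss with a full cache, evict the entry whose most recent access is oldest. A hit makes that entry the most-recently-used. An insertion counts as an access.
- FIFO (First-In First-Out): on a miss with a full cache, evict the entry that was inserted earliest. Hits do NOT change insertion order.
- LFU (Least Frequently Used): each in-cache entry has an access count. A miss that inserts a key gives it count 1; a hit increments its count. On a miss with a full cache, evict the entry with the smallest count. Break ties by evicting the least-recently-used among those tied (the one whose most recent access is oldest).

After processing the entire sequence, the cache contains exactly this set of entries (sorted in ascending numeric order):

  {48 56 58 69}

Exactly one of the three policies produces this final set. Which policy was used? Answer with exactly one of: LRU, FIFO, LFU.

Answer: LFU

Derivation:
Simulating under each policy and comparing final sets:
  LRU: final set = {48 56 69 79} -> differs
  FIFO: final set = {48 56 69 79} -> differs
  LFU: final set = {48 56 58 69} -> MATCHES target
Only LFU produces the target set.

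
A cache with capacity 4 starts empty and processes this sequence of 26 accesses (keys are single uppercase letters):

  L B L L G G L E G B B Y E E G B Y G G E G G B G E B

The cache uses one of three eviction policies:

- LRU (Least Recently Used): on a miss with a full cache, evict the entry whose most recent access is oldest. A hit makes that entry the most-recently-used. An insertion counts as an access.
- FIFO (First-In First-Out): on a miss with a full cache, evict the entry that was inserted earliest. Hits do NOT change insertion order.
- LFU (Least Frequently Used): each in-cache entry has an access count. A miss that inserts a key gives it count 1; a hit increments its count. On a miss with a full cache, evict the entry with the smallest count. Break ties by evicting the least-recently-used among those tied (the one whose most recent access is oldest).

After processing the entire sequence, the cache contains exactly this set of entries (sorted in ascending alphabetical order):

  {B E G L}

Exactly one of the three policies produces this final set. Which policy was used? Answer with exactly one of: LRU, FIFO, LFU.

Answer: LFU

Derivation:
Simulating under each policy and comparing final sets:
  LRU: final set = {B E G Y} -> differs
  FIFO: final set = {B E G Y} -> differs
  LFU: final set = {B E G L} -> MATCHES target
Only LFU produces the target set.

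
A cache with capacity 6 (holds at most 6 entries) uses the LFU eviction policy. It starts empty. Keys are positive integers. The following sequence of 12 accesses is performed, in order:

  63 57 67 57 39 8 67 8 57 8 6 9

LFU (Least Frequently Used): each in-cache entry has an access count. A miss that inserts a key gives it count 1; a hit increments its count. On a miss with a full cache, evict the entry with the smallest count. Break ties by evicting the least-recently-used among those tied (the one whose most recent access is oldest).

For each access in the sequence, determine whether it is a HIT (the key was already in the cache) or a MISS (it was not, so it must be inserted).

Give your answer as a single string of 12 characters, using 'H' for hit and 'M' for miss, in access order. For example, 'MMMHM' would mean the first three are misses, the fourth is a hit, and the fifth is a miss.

Answer: MMMHMMHHHHMM

Derivation:
LFU simulation (capacity=6):
  1. access 63: MISS. Cache: [63(c=1)]
  2. access 57: MISS. Cache: [63(c=1) 57(c=1)]
  3. access 67: MISS. Cache: [63(c=1) 57(c=1) 67(c=1)]
  4. access 57: HIT, count now 2. Cache: [63(c=1) 67(c=1) 57(c=2)]
  5. access 39: MISS. Cache: [63(c=1) 67(c=1) 39(c=1) 57(c=2)]
  6. access 8: MISS. Cache: [63(c=1) 67(c=1) 39(c=1) 8(c=1) 57(c=2)]
  7. access 67: HIT, count now 2. Cache: [63(c=1) 39(c=1) 8(c=1) 57(c=2) 67(c=2)]
  8. access 8: HIT, count now 2. Cache: [63(c=1) 39(c=1) 57(c=2) 67(c=2) 8(c=2)]
  9. access 57: HIT, count now 3. Cache: [63(c=1) 39(c=1) 67(c=2) 8(c=2) 57(c=3)]
  10. access 8: HIT, count now 3. Cache: [63(c=1) 39(c=1) 67(c=2) 57(c=3) 8(c=3)]
  11. access 6: MISS. Cache: [63(c=1) 39(c=1) 6(c=1) 67(c=2) 57(c=3) 8(c=3)]
  12. access 9: MISS, evict 63(c=1). Cache: [39(c=1) 6(c=1) 9(c=1) 67(c=2) 57(c=3) 8(c=3)]
Total: 5 hits, 7 misses, 1 evictions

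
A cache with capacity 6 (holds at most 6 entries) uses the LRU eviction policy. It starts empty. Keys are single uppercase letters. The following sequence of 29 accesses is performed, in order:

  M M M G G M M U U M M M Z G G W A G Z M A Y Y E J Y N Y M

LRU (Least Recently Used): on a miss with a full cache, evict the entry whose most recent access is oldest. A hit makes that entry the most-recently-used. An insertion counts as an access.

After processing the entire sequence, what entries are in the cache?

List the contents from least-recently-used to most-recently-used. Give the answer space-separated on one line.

Answer: A E J N Y M

Derivation:
LRU simulation (capacity=6):
  1. access M: MISS. Cache (LRU->MRU): [M]
  2. access M: HIT. Cache (LRU->MRU): [M]
  3. access M: HIT. Cache (LRU->MRU): [M]
  4. access G: MISS. Cache (LRU->MRU): [M G]
  5. access G: HIT. Cache (LRU->MRU): [M G]
  6. access M: HIT. Cache (LRU->MRU): [G M]
  7. access M: HIT. Cache (LRU->MRU): [G M]
  8. access U: MISS. Cache (LRU->MRU): [G M U]
  9. access U: HIT. Cache (LRU->MRU): [G M U]
  10. access M: HIT. Cache (LRU->MRU): [G U M]
  11. access M: HIT. Cache (LRU->MRU): [G U M]
  12. access M: HIT. Cache (LRU->MRU): [G U M]
  13. access Z: MISS. Cache (LRU->MRU): [G U M Z]
  14. access G: HIT. Cache (LRU->MRU): [U M Z G]
  15. access G: HIT. Cache (LRU->MRU): [U M Z G]
  16. access W: MISS. Cache (LRU->MRU): [U M Z G W]
  17. access A: MISS. Cache (LRU->MRU): [U M Z G W A]
  18. access G: HIT. Cache (LRU->MRU): [U M Z W A G]
  19. access Z: HIT. Cache (LRU->MRU): [U M W A G Z]
  20. access M: HIT. Cache (LRU->MRU): [U W A G Z M]
  21. access A: HIT. Cache (LRU->MRU): [U W G Z M A]
  22. access Y: MISS, evict U. Cache (LRU->MRU): [W G Z M A Y]
  23. access Y: HIT. Cache (LRU->MRU): [W G Z M A Y]
  24. access E: MISS, evict W. Cache (LRU->MRU): [G Z M A Y E]
  25. access J: MISS, evict G. Cache (LRU->MRU): [Z M A Y E J]
  26. access Y: HIT. Cache (LRU->MRU): [Z M A E J Y]
  27. access N: MISS, evict Z. Cache (LRU->MRU): [M A E J Y N]
  28. access Y: HIT. Cache (LRU->MRU): [M A E J N Y]
  29. access M: HIT. Cache (LRU->MRU): [A E J N Y M]
Total: 19 hits, 10 misses, 4 evictions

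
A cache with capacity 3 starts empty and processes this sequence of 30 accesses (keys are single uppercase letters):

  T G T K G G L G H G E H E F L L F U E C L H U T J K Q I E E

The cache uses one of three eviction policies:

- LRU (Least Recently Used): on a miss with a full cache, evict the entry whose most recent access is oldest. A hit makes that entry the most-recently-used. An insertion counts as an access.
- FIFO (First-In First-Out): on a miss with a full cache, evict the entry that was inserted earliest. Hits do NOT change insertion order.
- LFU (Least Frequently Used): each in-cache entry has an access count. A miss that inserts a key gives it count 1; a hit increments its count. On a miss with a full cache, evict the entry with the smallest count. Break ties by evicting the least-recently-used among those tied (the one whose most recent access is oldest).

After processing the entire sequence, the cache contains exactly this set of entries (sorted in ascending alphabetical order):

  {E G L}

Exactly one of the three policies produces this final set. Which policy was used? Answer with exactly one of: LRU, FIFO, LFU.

Simulating under each policy and comparing final sets:
  LRU: final set = {E I Q} -> differs
  FIFO: final set = {E I Q} -> differs
  LFU: final set = {E G L} -> MATCHES target
Only LFU produces the target set.

Answer: LFU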